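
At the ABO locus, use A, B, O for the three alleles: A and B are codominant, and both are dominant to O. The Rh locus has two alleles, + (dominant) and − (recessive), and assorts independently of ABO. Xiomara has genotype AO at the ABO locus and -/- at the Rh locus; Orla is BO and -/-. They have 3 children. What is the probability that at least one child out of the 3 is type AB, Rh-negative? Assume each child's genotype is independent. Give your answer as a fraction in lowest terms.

37/64

ABO cross AO × BO → 1/4 O, 1/4 A, 1/4 B, 1/4 AB.
Rh cross -/- × -/- → 1 Rh-; so P(type AB, Rh-negative) = 1/4 × 1 = 1/4 per child.
P(none) = (3/4)^3 = 27/64; P(at least one) = 1 − 27/64 = 37/64.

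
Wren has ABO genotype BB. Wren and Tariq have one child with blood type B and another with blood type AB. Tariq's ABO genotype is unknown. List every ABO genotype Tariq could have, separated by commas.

AB, AO

For each candidate genotype of Tariq, check whether crossing it with BB can produce every observed child phenotype.
  AA → possible child types {AB} ✗
  AB → possible child types {B, AB} ✓
  AO → possible child types {B, AB} ✓
  BB → possible child types {B} ✗
  BO → possible child types {B} ✗
  OO → possible child types {B} ✗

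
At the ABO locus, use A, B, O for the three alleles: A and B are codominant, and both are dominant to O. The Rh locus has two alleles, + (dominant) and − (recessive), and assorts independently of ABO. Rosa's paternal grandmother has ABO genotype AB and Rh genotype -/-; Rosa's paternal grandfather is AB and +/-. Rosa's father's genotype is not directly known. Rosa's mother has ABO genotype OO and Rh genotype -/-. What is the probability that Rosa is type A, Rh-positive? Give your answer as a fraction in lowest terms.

Rosa's father's ABO genotype from AB × AB: 1/4 AA, 1/2 AB, 1/4 BB.
Crossing each possibility with the mother OO and summing P(type A): 1/4·1 + 1/2·1/2 + 1/4·0 = 1/2.
Similarly for Rh via the father's Rh distribution: P(Rh+) = 1/4.
Independent loci: 1/2 × 1/4 = 1/8.

1/8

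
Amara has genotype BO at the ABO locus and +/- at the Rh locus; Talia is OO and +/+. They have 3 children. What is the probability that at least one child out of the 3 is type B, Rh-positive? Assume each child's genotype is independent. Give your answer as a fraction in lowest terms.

ABO cross BO × OO → 1/2 O, 1/2 B.
Rh cross +/- × +/+ → 1 Rh+; so P(type B, Rh-positive) = 1/2 × 1 = 1/2 per child.
P(none) = (1/2)^3 = 1/8; P(at least one) = 1 − 1/8 = 7/8.

7/8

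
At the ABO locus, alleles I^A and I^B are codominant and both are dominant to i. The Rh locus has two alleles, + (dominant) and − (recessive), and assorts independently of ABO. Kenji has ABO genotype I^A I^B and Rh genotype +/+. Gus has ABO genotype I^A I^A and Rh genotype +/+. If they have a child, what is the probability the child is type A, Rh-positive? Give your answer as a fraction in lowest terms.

ABO cross I^A I^B × I^A I^A → offspring phenotypes: 1/2 A, 1/2 AB.
Rh cross +/+ × +/+ → 1 Rh+.
Independent loci: P(type A, Rh-positive) = 1/2 × 1 = 1/2.

1/2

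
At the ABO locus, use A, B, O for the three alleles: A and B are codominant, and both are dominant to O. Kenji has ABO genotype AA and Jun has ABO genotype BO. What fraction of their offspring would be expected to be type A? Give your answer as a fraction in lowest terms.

1/2

ABO cross AA × BO → offspring phenotypes: 1/2 A, 1/2 AB.
So P(type A) = 1/2.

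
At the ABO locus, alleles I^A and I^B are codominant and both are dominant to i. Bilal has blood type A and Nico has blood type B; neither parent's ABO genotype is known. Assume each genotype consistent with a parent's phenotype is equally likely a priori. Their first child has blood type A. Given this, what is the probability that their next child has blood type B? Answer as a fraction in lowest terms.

1/12

Possible genotypes: Bilal ∈ {I^A I^A, I^A i}; Nico ∈ {I^B I^B, I^B i}.
Weight each parental genotype pair by prior × P(type-A child):
  I^A I^A × I^B i: posterior weight 2/3; P(next child type B) = 0.
  I^A i × I^B i: posterior weight 1/3; P(next child type B) = 1/4.
Weighted sum = 1/12.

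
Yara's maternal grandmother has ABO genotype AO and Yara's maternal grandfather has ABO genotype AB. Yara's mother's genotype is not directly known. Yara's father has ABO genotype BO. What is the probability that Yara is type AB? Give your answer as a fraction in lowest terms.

Yara's mother's ABO genotype from AO × AB: 1/4 AA, 1/4 AB, 1/4 AO, 1/4 BO.
Crossing each possibility with the father BO and summing P(type AB): 1/4·1/2 + 1/4·1/4 + 1/4·1/4 + 1/4·0 = 1/4.

1/4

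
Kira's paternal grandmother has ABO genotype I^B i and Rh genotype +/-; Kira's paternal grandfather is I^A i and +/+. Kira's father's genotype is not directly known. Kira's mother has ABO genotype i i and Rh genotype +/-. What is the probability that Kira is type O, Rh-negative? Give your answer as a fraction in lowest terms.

Kira's father's ABO genotype from I^B i × I^A i: 1/4 I^A I^B, 1/4 I^A i, 1/4 I^B i, 1/4 i i.
Crossing each possibility with the mother i i and summing P(type O): 1/4·0 + 1/4·1/2 + 1/4·1/2 + 1/4·1 = 1/2.
Similarly for Rh via the father's Rh distribution: P(Rh-) = 1/8.
Independent loci: 1/2 × 1/8 = 1/16.

1/16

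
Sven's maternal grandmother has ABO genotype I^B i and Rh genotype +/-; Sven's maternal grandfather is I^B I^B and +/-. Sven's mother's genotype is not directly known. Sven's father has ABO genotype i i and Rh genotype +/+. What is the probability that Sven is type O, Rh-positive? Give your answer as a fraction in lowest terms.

1/4

Sven's mother's ABO genotype from I^B i × I^B I^B: 1/2 I^B I^B, 1/2 I^B i.
Crossing each possibility with the father i i and summing P(type O): 1/2·0 + 1/2·1/2 = 1/4.
Similarly for Rh via the mother's Rh distribution: P(Rh+) = 1.
Independent loci: 1/4 × 1 = 1/4.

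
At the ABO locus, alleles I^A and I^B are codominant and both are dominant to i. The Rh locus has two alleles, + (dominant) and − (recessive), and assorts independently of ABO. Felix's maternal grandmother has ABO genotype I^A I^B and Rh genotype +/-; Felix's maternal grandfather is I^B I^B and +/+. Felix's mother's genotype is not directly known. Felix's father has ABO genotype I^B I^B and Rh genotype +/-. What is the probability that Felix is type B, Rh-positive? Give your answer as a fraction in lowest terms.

21/32

Felix's mother's ABO genotype from I^A I^B × I^B I^B: 1/2 I^A I^B, 1/2 I^B I^B.
Crossing each possibility with the father I^B I^B and summing P(type B): 1/2·1/2 + 1/2·1 = 3/4.
Similarly for Rh via the mother's Rh distribution: P(Rh+) = 7/8.
Independent loci: 3/4 × 7/8 = 21/32.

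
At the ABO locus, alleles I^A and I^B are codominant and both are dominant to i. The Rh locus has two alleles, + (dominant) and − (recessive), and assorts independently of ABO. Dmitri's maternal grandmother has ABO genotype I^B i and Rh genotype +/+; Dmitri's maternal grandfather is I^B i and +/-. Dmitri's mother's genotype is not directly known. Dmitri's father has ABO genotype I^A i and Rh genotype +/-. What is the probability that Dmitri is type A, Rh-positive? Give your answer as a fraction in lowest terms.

Dmitri's mother's ABO genotype from I^B i × I^B i: 1/4 I^B I^B, 1/2 I^B i, 1/4 i i.
Crossing each possibility with the father I^A i and summing P(type A): 1/4·0 + 1/2·1/4 + 1/4·1/2 = 1/4.
Similarly for Rh via the mother's Rh distribution: P(Rh+) = 7/8.
Independent loci: 1/4 × 7/8 = 7/32.

7/32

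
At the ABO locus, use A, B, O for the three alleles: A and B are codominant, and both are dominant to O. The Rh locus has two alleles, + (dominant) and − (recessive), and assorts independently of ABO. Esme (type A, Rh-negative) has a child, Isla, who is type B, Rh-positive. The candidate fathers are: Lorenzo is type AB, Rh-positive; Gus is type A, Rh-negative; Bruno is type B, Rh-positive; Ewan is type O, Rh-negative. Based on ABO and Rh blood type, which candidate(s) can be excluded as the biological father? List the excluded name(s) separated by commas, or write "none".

Gus, Ewan

A candidate is excluded only if no genotype consistent with his phenotype could produce a type B, Rh-positive child with a type A, Rh-negative mother.
Gus (type A, Rh-): no genotype consistent with that phenotype can produce a type-B Rh+ child with a type-A mother.
Ewan (type O, Rh-): no genotype consistent with that phenotype can produce a type-B Rh+ child with a type-A mother.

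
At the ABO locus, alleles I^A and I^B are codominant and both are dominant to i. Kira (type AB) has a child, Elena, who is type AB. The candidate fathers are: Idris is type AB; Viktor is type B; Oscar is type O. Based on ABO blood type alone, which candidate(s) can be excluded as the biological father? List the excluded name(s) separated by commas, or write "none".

Oscar

A candidate is excluded only if no genotype consistent with his phenotype could produce a type AB child with a type AB mother.
Oscar (type O): no genotype consistent with that phenotype can produce a type-AB child with a type-AB mother.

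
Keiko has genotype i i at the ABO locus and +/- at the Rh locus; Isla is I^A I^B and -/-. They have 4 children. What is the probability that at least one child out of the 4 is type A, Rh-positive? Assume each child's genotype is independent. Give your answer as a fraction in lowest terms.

175/256

ABO cross i i × I^A I^B → 1/2 A, 1/2 B.
Rh cross +/- × -/- → 1/2 Rh+, 1/2 Rh-; so P(type A, Rh-positive) = 1/2 × 1/2 = 1/4 per child.
P(none) = (3/4)^4 = 81/256; P(at least one) = 1 − 81/256 = 175/256.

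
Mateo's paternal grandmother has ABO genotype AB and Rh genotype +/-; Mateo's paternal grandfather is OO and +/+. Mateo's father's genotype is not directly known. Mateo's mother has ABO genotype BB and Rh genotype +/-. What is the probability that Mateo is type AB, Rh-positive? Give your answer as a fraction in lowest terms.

7/32

Mateo's father's ABO genotype from AB × OO: 1/2 AO, 1/2 BO.
Crossing each possibility with the mother BB and summing P(type AB): 1/2·1/2 + 1/2·0 = 1/4.
Similarly for Rh via the father's Rh distribution: P(Rh+) = 7/8.
Independent loci: 1/4 × 7/8 = 7/32.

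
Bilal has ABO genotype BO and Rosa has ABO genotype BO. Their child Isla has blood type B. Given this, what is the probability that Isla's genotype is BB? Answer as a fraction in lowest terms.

Cross BO × BO → 1/4 BB, 1/2 BO, 1/4 OO.
Type-B genotypes among offspring: BB (1/4), BO (1/2); total 3/4.
P(BB | type B) = (1/4) / (3/4) = 1/3.

1/3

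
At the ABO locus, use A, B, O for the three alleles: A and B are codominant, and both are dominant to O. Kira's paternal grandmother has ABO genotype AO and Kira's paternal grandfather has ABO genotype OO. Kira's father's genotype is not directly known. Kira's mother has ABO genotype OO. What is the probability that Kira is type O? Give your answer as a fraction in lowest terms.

Kira's father's ABO genotype from AO × OO: 1/2 AO, 1/2 OO.
Crossing each possibility with the mother OO and summing P(type O): 1/2·1/2 + 1/2·1 = 3/4.

3/4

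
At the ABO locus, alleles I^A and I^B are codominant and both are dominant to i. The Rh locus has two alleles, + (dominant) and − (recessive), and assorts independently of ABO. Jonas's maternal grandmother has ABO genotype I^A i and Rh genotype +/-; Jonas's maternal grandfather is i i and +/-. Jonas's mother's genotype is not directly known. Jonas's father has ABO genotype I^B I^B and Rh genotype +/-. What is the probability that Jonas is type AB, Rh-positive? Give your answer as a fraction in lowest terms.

3/16

Jonas's mother's ABO genotype from I^A i × i i: 1/2 I^A i, 1/2 i i.
Crossing each possibility with the father I^B I^B and summing P(type AB): 1/2·1/2 + 1/2·0 = 1/4.
Similarly for Rh via the mother's Rh distribution: P(Rh+) = 3/4.
Independent loci: 1/4 × 3/4 = 3/16.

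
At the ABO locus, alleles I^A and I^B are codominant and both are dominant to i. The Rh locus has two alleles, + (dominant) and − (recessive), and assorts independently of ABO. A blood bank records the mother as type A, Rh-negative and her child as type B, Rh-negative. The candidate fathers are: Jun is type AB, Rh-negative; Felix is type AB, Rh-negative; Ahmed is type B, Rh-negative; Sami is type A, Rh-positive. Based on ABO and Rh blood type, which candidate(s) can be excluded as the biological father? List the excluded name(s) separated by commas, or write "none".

A candidate is excluded only if no genotype consistent with his phenotype could produce a type B, Rh-negative child with a type A, Rh-negative mother.
Sami (type A, Rh+): no genotype consistent with that phenotype can produce a type-B Rh- child with a type-A mother.

Sami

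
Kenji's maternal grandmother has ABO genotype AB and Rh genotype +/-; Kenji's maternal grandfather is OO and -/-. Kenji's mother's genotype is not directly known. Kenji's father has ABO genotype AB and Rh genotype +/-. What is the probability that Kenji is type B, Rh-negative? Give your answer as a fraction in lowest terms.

9/64

Kenji's mother's ABO genotype from AB × OO: 1/2 AO, 1/2 BO.
Crossing each possibility with the father AB and summing P(type B): 1/2·1/4 + 1/2·1/2 = 3/8.
Similarly for Rh via the mother's Rh distribution: P(Rh-) = 3/8.
Independent loci: 3/8 × 3/8 = 9/64.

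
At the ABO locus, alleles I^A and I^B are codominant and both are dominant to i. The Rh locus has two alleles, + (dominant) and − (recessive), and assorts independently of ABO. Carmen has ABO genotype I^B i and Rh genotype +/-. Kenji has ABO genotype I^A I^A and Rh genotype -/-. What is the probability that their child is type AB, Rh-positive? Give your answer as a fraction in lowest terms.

ABO cross I^B i × I^A I^A → offspring phenotypes: 1/2 A, 1/2 AB.
Rh cross +/- × -/- → 1/2 Rh+, 1/2 Rh-.
Independent loci: P(type AB, Rh-positive) = 1/2 × 1/2 = 1/4.

1/4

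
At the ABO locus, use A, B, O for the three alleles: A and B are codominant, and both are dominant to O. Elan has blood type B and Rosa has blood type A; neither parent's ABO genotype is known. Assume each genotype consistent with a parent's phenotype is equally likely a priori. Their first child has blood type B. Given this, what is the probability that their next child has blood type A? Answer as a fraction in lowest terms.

1/12

Possible genotypes: Elan ∈ {BB, BO}; Rosa ∈ {AA, AO}.
Weight each parental genotype pair by prior × P(type-B child):
  BB × AO: posterior weight 2/3; P(next child type A) = 0.
  BO × AO: posterior weight 1/3; P(next child type A) = 1/4.
Weighted sum = 1/12.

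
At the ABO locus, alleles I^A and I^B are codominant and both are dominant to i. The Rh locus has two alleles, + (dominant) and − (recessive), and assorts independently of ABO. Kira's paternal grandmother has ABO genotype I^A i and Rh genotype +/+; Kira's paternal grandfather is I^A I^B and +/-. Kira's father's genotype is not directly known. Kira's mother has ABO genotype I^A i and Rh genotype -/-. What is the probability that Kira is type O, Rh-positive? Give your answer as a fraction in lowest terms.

3/32

Kira's father's ABO genotype from I^A i × I^A I^B: 1/4 I^A I^A, 1/4 I^A I^B, 1/4 I^A i, 1/4 I^B i.
Crossing each possibility with the mother I^A i and summing P(type O): 1/4·0 + 1/4·0 + 1/4·1/4 + 1/4·1/4 = 1/8.
Similarly for Rh via the father's Rh distribution: P(Rh+) = 3/4.
Independent loci: 1/8 × 3/4 = 3/32.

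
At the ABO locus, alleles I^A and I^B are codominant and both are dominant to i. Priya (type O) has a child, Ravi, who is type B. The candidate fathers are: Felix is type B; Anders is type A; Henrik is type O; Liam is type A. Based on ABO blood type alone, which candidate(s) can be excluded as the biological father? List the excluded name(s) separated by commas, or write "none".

Anders, Henrik, Liam

A candidate is excluded only if no genotype consistent with his phenotype could produce a type B child with a type O mother.
Anders (type A): no genotype consistent with that phenotype can produce a type-B child with a type-O mother.
Henrik (type O): no genotype consistent with that phenotype can produce a type-B child with a type-O mother.
Liam (type A): no genotype consistent with that phenotype can produce a type-B child with a type-O mother.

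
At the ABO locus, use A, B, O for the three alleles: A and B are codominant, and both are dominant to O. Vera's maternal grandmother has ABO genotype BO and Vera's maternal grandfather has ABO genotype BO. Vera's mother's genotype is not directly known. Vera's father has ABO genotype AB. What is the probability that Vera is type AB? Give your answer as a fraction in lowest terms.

Vera's mother's ABO genotype from BO × BO: 1/4 BB, 1/2 BO, 1/4 OO.
Crossing each possibility with the father AB and summing P(type AB): 1/4·1/2 + 1/2·1/4 + 1/4·0 = 1/4.

1/4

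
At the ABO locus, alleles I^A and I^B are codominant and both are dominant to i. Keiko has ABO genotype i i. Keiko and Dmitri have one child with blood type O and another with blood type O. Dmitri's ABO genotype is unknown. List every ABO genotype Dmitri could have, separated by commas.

For each candidate genotype of Dmitri, check whether crossing it with i i can produce every observed child phenotype.
  I^A I^A → possible child types {A} ✗
  I^A I^B → possible child types {A, B} ✗
  I^A i → possible child types {O, A} ✓
  I^B I^B → possible child types {B} ✗
  I^B i → possible child types {O, B} ✓
  i i → possible child types {O} ✓

I^A i, I^B i, i i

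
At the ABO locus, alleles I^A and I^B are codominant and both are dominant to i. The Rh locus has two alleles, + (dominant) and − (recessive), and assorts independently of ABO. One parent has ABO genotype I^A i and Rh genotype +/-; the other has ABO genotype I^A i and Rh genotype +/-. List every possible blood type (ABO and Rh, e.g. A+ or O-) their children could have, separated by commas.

O+, O-, A+, A-

Gametes from I^A i × I^A i give offspring ABO genotypes I^A I^A, I^A i, i i, i.e. phenotypes O, A.
Rh cross +/- × +/- → phenotypes Rh+, Rh-.
Combining independently: O+, O-, A+, A-.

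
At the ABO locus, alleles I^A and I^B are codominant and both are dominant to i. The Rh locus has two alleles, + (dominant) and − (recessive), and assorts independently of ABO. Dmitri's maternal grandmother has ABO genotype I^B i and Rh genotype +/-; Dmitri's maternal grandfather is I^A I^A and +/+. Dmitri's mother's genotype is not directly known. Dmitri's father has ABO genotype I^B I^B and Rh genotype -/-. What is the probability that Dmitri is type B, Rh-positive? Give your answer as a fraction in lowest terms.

Dmitri's mother's ABO genotype from I^B i × I^A I^A: 1/2 I^A I^B, 1/2 I^A i.
Crossing each possibility with the father I^B I^B and summing P(type B): 1/2·1/2 + 1/2·1/2 = 1/2.
Similarly for Rh via the mother's Rh distribution: P(Rh+) = 3/4.
Independent loci: 1/2 × 3/4 = 3/8.

3/8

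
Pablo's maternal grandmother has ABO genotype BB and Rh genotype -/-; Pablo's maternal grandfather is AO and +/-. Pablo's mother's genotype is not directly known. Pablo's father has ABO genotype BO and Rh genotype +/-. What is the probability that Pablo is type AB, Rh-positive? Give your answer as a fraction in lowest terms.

5/64

Pablo's mother's ABO genotype from BB × AO: 1/2 AB, 1/2 BO.
Crossing each possibility with the father BO and summing P(type AB): 1/2·1/4 + 1/2·0 = 1/8.
Similarly for Rh via the mother's Rh distribution: P(Rh+) = 5/8.
Independent loci: 1/8 × 5/8 = 5/64.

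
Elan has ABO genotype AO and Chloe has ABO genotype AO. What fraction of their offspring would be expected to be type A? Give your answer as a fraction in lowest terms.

3/4

ABO cross AO × AO → offspring phenotypes: 1/4 O, 3/4 A.
So P(type A) = 3/4.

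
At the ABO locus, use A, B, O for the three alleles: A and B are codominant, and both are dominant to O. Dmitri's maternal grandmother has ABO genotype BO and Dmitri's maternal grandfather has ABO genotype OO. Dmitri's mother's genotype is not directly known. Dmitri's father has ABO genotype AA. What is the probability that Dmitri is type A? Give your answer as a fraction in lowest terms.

3/4

Dmitri's mother's ABO genotype from BO × OO: 1/2 BO, 1/2 OO.
Crossing each possibility with the father AA and summing P(type A): 1/2·1/2 + 1/2·1 = 3/4.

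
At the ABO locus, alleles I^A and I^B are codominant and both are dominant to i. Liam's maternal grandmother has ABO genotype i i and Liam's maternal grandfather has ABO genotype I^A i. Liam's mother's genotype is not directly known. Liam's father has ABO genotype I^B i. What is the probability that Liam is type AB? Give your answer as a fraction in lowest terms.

Liam's mother's ABO genotype from i i × I^A i: 1/2 I^A i, 1/2 i i.
Crossing each possibility with the father I^B i and summing P(type AB): 1/2·1/4 + 1/2·0 = 1/8.

1/8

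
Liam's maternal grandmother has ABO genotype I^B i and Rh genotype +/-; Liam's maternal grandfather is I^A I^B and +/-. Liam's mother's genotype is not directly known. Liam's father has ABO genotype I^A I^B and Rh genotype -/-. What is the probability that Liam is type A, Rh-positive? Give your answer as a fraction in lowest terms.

1/8

Liam's mother's ABO genotype from I^B i × I^A I^B: 1/4 I^A I^B, 1/4 I^A i, 1/4 I^B I^B, 1/4 I^B i.
Crossing each possibility with the father I^A I^B and summing P(type A): 1/4·1/4 + 1/4·1/2 + 1/4·0 + 1/4·1/4 = 1/4.
Similarly for Rh via the mother's Rh distribution: P(Rh+) = 1/2.
Independent loci: 1/4 × 1/2 = 1/8.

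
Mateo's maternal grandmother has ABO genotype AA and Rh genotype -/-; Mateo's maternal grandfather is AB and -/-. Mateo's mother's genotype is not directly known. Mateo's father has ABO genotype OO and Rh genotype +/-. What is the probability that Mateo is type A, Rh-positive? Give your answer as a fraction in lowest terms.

3/8

Mateo's mother's ABO genotype from AA × AB: 1/2 AA, 1/2 AB.
Crossing each possibility with the father OO and summing P(type A): 1/2·1 + 1/2·1/2 = 3/4.
Similarly for Rh via the mother's Rh distribution: P(Rh+) = 1/2.
Independent loci: 3/4 × 1/2 = 3/8.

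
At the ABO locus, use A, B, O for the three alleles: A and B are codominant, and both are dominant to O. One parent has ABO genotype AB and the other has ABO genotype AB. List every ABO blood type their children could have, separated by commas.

Gametes from AB × AB give offspring ABO genotypes AA, AB, BB, i.e. phenotypes A, B, AB.

A, B, AB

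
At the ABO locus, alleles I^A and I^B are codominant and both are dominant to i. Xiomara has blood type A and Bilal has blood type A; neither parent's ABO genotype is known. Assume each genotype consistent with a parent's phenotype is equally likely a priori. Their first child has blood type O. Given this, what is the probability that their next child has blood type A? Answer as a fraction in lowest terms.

3/4

Possible genotypes: Xiomara ∈ {I^A I^A, I^A i}; Bilal ∈ {I^A I^A, I^A i}.
Weight each parental genotype pair by prior × P(type-O child):
  I^A i × I^A i: posterior weight 1; P(next child type A) = 3/4.
Weighted sum = 3/4.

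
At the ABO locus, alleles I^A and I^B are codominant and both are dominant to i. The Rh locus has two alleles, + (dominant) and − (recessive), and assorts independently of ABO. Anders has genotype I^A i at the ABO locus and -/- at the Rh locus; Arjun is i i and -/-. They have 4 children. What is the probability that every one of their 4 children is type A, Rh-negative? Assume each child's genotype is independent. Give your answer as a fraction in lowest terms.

ABO cross I^A i × i i → 1/2 O, 1/2 A.
Rh cross -/- × -/- → 1 Rh-; so P(type A, Rh-negative) = 1/2 × 1 = 1/2 per child.
All 4 independent: (1/2)^4 = 1/16.

1/16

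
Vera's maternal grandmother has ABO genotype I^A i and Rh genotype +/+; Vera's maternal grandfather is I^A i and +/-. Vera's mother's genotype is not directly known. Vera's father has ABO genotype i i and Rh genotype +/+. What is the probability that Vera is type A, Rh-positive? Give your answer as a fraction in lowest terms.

1/2

Vera's mother's ABO genotype from I^A i × I^A i: 1/4 I^A I^A, 1/2 I^A i, 1/4 i i.
Crossing each possibility with the father i i and summing P(type A): 1/4·1 + 1/2·1/2 + 1/4·0 = 1/2.
Similarly for Rh via the mother's Rh distribution: P(Rh+) = 1.
Independent loci: 1/2 × 1 = 1/2.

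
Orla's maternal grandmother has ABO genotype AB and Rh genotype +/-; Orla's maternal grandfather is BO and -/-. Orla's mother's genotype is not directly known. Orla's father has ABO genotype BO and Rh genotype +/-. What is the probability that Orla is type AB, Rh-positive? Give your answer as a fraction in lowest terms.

5/64

Orla's mother's ABO genotype from AB × BO: 1/4 AB, 1/4 AO, 1/4 BB, 1/4 BO.
Crossing each possibility with the father BO and summing P(type AB): 1/4·1/4 + 1/4·1/4 + 1/4·0 + 1/4·0 = 1/8.
Similarly for Rh via the mother's Rh distribution: P(Rh+) = 5/8.
Independent loci: 1/8 × 5/8 = 5/64.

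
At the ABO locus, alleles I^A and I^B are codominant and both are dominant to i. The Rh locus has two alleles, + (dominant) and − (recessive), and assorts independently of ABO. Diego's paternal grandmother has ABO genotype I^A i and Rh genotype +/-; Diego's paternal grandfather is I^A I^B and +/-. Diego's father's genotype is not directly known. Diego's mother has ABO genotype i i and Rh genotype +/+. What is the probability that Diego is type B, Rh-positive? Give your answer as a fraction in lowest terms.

1/4

Diego's father's ABO genotype from I^A i × I^A I^B: 1/4 I^A I^A, 1/4 I^A I^B, 1/4 I^A i, 1/4 I^B i.
Crossing each possibility with the mother i i and summing P(type B): 1/4·0 + 1/4·1/2 + 1/4·0 + 1/4·1/2 = 1/4.
Similarly for Rh via the father's Rh distribution: P(Rh+) = 1.
Independent loci: 1/4 × 1 = 1/4.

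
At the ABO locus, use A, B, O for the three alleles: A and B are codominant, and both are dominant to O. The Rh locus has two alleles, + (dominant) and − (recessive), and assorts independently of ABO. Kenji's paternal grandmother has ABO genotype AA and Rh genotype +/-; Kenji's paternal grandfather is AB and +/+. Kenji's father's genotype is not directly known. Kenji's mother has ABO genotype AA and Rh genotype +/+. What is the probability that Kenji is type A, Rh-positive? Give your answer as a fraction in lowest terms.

Kenji's father's ABO genotype from AA × AB: 1/2 AA, 1/2 AB.
Crossing each possibility with the mother AA and summing P(type A): 1/2·1 + 1/2·1/2 = 3/4.
Similarly for Rh via the father's Rh distribution: P(Rh+) = 1.
Independent loci: 3/4 × 1 = 3/4.

3/4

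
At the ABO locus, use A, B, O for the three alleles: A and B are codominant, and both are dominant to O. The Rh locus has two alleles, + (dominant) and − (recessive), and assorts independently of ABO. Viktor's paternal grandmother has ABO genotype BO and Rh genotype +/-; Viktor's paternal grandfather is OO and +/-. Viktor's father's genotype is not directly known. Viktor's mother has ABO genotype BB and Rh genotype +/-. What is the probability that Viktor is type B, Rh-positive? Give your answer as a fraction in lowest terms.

3/4

Viktor's father's ABO genotype from BO × OO: 1/2 BO, 1/2 OO.
Crossing each possibility with the mother BB and summing P(type B): 1/2·1 + 1/2·1 = 1.
Similarly for Rh via the father's Rh distribution: P(Rh+) = 3/4.
Independent loci: 1 × 3/4 = 3/4.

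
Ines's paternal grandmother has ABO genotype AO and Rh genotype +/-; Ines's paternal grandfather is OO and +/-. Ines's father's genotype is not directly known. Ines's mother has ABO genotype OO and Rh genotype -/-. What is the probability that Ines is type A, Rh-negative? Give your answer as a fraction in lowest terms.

1/8

Ines's father's ABO genotype from AO × OO: 1/2 AO, 1/2 OO.
Crossing each possibility with the mother OO and summing P(type A): 1/2·1/2 + 1/2·0 = 1/4.
Similarly for Rh via the father's Rh distribution: P(Rh-) = 1/2.
Independent loci: 1/4 × 1/2 = 1/8.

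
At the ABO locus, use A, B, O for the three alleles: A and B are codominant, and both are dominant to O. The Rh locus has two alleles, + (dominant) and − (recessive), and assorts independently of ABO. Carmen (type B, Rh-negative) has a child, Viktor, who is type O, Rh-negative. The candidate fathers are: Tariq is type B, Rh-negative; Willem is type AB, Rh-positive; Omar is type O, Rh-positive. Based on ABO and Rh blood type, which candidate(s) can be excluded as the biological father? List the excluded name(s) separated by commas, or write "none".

Willem

A candidate is excluded only if no genotype consistent with his phenotype could produce a type O, Rh-negative child with a type B, Rh-negative mother.
Willem (type AB, Rh+): no genotype consistent with that phenotype can produce a type-O Rh- child with a type-B mother.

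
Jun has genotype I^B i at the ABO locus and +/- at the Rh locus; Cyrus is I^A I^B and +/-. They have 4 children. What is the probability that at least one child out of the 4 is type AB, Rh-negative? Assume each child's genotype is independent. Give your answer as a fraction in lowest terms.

ABO cross I^B i × I^A I^B → 1/4 A, 1/2 B, 1/4 AB.
Rh cross +/- × +/- → 3/4 Rh+, 1/4 Rh-; so P(type AB, Rh-negative) = 1/4 × 1/4 = 1/16 per child.
P(none) = (15/16)^4 = 50625/65536; P(at least one) = 1 − 50625/65536 = 14911/65536.

14911/65536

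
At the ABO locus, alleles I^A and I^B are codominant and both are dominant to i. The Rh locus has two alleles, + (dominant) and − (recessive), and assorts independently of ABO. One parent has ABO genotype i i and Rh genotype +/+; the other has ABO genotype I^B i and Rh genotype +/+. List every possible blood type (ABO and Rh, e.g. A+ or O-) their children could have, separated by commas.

Gametes from i i × I^B i give offspring ABO genotypes I^B i, i i, i.e. phenotypes O, B.
Rh cross +/+ × +/+ → phenotypes Rh+.
Combining independently: O+, B+.

O+, B+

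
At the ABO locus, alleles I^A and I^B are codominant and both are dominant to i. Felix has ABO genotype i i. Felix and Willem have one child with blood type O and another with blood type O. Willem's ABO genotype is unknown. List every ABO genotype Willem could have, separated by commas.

I^A i, I^B i, i i

For each candidate genotype of Willem, check whether crossing it with i i can produce every observed child phenotype.
  I^A I^A → possible child types {A} ✗
  I^A I^B → possible child types {A, B} ✗
  I^A i → possible child types {O, A} ✓
  I^B I^B → possible child types {B} ✗
  I^B i → possible child types {O, B} ✓
  i i → possible child types {O} ✓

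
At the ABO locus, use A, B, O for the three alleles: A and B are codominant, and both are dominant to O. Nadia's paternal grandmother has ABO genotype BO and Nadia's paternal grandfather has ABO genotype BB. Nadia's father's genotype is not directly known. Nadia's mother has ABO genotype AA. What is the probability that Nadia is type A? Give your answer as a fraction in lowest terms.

Nadia's father's ABO genotype from BO × BB: 1/2 BB, 1/2 BO.
Crossing each possibility with the mother AA and summing P(type A): 1/2·0 + 1/2·1/2 = 1/4.

1/4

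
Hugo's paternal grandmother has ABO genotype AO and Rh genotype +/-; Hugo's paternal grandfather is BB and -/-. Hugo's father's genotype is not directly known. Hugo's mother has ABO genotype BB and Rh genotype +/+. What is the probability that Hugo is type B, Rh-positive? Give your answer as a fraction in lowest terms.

Hugo's father's ABO genotype from AO × BB: 1/2 AB, 1/2 BO.
Crossing each possibility with the mother BB and summing P(type B): 1/2·1/2 + 1/2·1 = 3/4.
Similarly for Rh via the father's Rh distribution: P(Rh+) = 1.
Independent loci: 3/4 × 1 = 3/4.

3/4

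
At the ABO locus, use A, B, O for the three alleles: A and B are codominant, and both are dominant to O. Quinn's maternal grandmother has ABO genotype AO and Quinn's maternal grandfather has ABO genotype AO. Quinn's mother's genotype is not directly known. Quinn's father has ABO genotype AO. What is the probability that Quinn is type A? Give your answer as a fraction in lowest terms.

Quinn's mother's ABO genotype from AO × AO: 1/4 AA, 1/2 AO, 1/4 OO.
Crossing each possibility with the father AO and summing P(type A): 1/4·1 + 1/2·3/4 + 1/4·1/2 = 3/4.

3/4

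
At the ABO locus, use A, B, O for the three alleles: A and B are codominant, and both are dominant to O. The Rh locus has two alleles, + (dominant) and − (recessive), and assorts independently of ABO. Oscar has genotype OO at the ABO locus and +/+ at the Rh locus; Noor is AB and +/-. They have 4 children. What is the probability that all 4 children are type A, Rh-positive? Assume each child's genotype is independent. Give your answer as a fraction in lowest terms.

ABO cross OO × AB → 1/2 A, 1/2 B.
Rh cross +/+ × +/- → 1 Rh+; so P(type A, Rh-positive) = 1/2 × 1 = 1/2 per child.
All 4 independent: (1/2)^4 = 1/16.

1/16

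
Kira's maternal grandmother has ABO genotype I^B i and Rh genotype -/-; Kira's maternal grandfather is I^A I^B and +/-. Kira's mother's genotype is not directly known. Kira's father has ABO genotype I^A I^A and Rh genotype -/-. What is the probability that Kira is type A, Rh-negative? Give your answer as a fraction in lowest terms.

3/8

Kira's mother's ABO genotype from I^B i × I^A I^B: 1/4 I^A I^B, 1/4 I^A i, 1/4 I^B I^B, 1/4 I^B i.
Crossing each possibility with the father I^A I^A and summing P(type A): 1/4·1/2 + 1/4·1 + 1/4·0 + 1/4·1/2 = 1/2.
Similarly for Rh via the mother's Rh distribution: P(Rh-) = 3/4.
Independent loci: 1/2 × 3/4 = 3/8.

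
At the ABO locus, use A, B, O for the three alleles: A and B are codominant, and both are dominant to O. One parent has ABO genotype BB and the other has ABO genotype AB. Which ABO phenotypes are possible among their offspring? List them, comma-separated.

Gametes from BB × AB give offspring ABO genotypes AB, BB, i.e. phenotypes B, AB.

B, AB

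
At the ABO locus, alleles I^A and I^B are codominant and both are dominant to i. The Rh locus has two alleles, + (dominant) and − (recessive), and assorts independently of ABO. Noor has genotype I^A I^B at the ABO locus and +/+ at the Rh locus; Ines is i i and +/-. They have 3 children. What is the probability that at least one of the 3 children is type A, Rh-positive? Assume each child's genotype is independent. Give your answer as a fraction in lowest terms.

7/8

ABO cross I^A I^B × i i → 1/2 A, 1/2 B.
Rh cross +/+ × +/- → 1 Rh+; so P(type A, Rh-positive) = 1/2 × 1 = 1/2 per child.
P(none) = (1/2)^3 = 1/8; P(at least one) = 1 − 1/8 = 7/8.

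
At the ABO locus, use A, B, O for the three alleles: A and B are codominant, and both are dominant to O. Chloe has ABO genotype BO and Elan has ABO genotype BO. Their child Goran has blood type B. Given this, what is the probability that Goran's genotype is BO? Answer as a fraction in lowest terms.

Cross BO × BO → 1/4 BB, 1/2 BO, 1/4 OO.
Type-B genotypes among offspring: BB (1/4), BO (1/2); total 3/4.
P(BO | type B) = (1/2) / (3/4) = 2/3.

2/3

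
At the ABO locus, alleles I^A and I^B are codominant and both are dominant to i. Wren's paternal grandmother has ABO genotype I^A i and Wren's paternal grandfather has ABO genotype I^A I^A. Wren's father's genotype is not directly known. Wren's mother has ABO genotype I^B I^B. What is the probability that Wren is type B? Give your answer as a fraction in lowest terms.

Wren's father's ABO genotype from I^A i × I^A I^A: 1/2 I^A I^A, 1/2 I^A i.
Crossing each possibility with the mother I^B I^B and summing P(type B): 1/2·0 + 1/2·1/2 = 1/4.

1/4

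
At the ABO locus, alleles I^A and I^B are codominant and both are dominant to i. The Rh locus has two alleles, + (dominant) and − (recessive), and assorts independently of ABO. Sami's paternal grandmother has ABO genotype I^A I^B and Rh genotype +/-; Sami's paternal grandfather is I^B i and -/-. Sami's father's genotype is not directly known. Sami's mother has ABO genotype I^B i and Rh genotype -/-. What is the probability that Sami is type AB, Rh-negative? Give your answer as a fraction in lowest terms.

3/32

Sami's father's ABO genotype from I^A I^B × I^B i: 1/4 I^A I^B, 1/4 I^A i, 1/4 I^B I^B, 1/4 I^B i.
Crossing each possibility with the mother I^B i and summing P(type AB): 1/4·1/4 + 1/4·1/4 + 1/4·0 + 1/4·0 = 1/8.
Similarly for Rh via the father's Rh distribution: P(Rh-) = 3/4.
Independent loci: 1/8 × 3/4 = 3/32.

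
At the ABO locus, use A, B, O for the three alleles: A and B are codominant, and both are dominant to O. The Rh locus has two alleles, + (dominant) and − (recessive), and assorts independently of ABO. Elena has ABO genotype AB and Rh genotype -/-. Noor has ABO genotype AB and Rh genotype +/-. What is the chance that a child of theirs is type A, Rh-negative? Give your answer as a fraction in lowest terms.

1/8

ABO cross AB × AB → offspring phenotypes: 1/4 A, 1/4 B, 1/2 AB.
Rh cross -/- × +/- → 1/2 Rh+, 1/2 Rh-.
Independent loci: P(type A, Rh-negative) = 1/4 × 1/2 = 1/8.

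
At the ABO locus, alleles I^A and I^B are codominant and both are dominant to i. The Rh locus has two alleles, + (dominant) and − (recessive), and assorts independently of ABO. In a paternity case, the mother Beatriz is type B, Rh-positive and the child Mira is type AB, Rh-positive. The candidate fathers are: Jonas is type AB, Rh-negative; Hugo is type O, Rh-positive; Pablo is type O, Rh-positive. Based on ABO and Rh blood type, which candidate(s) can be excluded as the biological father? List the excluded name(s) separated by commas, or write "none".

Hugo, Pablo

A candidate is excluded only if no genotype consistent with his phenotype could produce a type AB, Rh-positive child with a type B, Rh-positive mother.
Hugo (type O, Rh+): no genotype consistent with that phenotype can produce a type-AB Rh+ child with a type-B mother.
Pablo (type O, Rh+): no genotype consistent with that phenotype can produce a type-AB Rh+ child with a type-B mother.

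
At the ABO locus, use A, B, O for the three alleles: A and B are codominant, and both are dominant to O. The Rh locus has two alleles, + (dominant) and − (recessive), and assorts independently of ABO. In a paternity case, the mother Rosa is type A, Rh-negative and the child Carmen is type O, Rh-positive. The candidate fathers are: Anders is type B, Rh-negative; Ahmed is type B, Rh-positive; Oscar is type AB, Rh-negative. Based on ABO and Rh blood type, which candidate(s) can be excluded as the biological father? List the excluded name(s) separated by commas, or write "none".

Anders, Oscar

A candidate is excluded only if no genotype consistent with his phenotype could produce a type O, Rh-positive child with a type A, Rh-negative mother.
Anders (type B, Rh-): no genotype consistent with that phenotype can produce a type-O Rh+ child with a type-A mother.
Oscar (type AB, Rh-): no genotype consistent with that phenotype can produce a type-O Rh+ child with a type-A mother.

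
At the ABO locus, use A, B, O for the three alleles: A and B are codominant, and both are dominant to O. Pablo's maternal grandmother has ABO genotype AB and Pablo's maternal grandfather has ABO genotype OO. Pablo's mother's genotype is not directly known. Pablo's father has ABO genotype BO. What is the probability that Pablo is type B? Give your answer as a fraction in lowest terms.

Pablo's mother's ABO genotype from AB × OO: 1/2 AO, 1/2 BO.
Crossing each possibility with the father BO and summing P(type B): 1/2·1/4 + 1/2·3/4 = 1/2.

1/2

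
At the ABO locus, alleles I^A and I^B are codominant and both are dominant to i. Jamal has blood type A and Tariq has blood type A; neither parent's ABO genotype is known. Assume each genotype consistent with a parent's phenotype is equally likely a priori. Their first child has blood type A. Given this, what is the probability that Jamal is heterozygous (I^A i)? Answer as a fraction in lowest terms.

Possible genotypes: Jamal ∈ {I^A I^A, I^A i}; Tariq ∈ {I^A I^A, I^A i}.
Weight each parental genotype pair by prior × P(type-A child):
  I^A I^A × I^A I^A: posterior weight 4/15.
  I^A I^A × I^A i: posterior weight 4/15.
  I^A i × I^A I^A: posterior weight 4/15.
  I^A i × I^A i: posterior weight 1/5.
Sum the posterior weight over pairs where Jamal is I^A i: 7/15.

7/15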